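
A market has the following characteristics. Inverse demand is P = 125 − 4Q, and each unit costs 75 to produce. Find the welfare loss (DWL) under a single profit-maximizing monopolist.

Perfect competition: P = MC = 75, so 125 − 4Q = 75 and Q = 12.5.
A monopolist chooses Q where MR = MC. MR = 125 − 8Q; setting this equal to 75 gives Q = 6.25 and P = 100.
DWL is the triangle between Q = 6.25 and Q = 12.5: ½·(12.5 − 6.25)·(100 − 75) = 78.125.

DWL = 78.125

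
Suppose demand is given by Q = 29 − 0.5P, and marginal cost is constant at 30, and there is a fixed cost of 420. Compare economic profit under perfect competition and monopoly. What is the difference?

Inverting demand: P = 58 − 2Q.
Perfect competition: P = MC = 30, so 58 − 2Q = 30 and Q = 14.
Profit = (30 − 30)·14 − 420 = −420.
Monopoly sets MR = MC: 58 − 4Q = 30 ⇒ Q = 7, P = 58 − 2·7 = 44.
Profit = (44 − 30)·7 − 420 = −322.
Change in economic profit: −322 − −420 = 98.

π rises by 98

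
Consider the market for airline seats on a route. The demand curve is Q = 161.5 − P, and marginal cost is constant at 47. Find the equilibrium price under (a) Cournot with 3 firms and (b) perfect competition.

Inverting demand: P = 161.5 − Q.
Cournot with 3 identical firms: the symmetric best-response condition is 161.5 − 4q = 47. Each firm produces q = 28.625, total output Q = 85.875, price P = 75.625.
Under competition P = MC = 47, so Q = (161.5 − 47)/1 = 114.5.

Cournot: P = 75.625; Competition: P = 47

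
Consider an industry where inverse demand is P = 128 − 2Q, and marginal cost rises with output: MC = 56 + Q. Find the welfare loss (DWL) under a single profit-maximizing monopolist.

Competitive equilibrium sets price equal to marginal cost: 128 − 2Q = 56 + Q, so Q = 24 and P = 80.
The monopolist equates marginal revenue to marginal cost: 128 − 4Q = 56 + Q, so Q = 14.4. From demand, P = 99.2.
CS = ½·(128 − 80)·24 = 576; PS = (80·24 − 56·24 − ½·1·24²) = 288; TS = 864.
CS = ½·(128 − 99.2)·14.4 = 207.36; PS = (99.2·14.4 − 56·14.4 − ½·1·14.4²) = 518.4; TS = 725.76.
DWL = 864 − 725.76 = 138.24.

DWL = 138.24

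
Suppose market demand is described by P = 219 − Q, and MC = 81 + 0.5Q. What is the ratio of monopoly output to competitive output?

Monopoly sets MR = MC: 219 − 2Q = 81 + 0.5Q ⇒ Q = 55.2, P = 219 − 55.2 = 163.8.
Under competition P = MC: 219 − Q = 81 + 0.5Q ⇒ Q = 92, P = 127.
Ratio Q_m/Q_c = 55.2/92 = 0.6.

Q_m/Q_c = 0.6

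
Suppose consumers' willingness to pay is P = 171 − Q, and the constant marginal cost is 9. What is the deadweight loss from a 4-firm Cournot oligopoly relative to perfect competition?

Perfect competition: P = MC = 9, so 171 − Q = 9 and Q = 162.
With 4 symmetric Cournot firms, each firm's FOC gives 171 − 5q = 9, so q = 32.4, Q = 4·32.4 = 129.6, and P = 41.4.
DWL is the triangle between Q = 129.6 and Q = 162: ½·(162 − 129.6)·(41.4 − 9) = 524.88.

DWL = 524.88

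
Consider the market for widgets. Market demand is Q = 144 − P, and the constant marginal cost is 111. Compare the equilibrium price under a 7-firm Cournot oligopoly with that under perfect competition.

Inverting demand: P = 144 − Q.
Cournot with 7 identical firms: the symmetric best-response condition is 144 − 8q = 111. Each firm produces q = 4.125, total output Q = 28.875, price P = 115.125.
Competitive firms price at marginal cost: P = 111, giving Q = 33.

Cournot: P = 115.125; Competition: P = 111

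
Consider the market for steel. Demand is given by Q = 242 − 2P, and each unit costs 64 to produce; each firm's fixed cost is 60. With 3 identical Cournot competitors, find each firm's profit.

Inverting demand: P = 121 − 0.5Q.
In a 3-firm Cournot equilibrium, symmetry and the first-order condition give q = (121 − 64)/(2) = 28.5. So Q = 85.5 and P = 78.25.
Each firm's profit = (78.25 − 64)·28.5 − 60 = 346.125.

π_i = 346.125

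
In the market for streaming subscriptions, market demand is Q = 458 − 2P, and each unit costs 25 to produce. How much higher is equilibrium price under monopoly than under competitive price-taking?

Inverting demand: P = 229 − 0.5Q.
Under competition P = MC = 25, so Q = (229 − 25)/0.5 = 408.
Monopoly sets MR = MC: 229 − Q = 25 ⇒ Q = 204, P = 229 − 0.5·204 = 127.
Change in equilibrium price: 127 − 25 = 102.

P rises by 102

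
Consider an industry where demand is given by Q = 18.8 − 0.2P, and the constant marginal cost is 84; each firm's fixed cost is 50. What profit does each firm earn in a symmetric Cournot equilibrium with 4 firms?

Inverting demand: P = 94 − 5Q.
Cournot with 4 identical firms: the symmetric best-response condition is 94 − 25q = 84. Each firm produces q = 0.4, total output Q = 1.6, price P = 86.
Each firm's profit = (86 − 84)·0.4 − 50 = −49.2.

π_i = −49.2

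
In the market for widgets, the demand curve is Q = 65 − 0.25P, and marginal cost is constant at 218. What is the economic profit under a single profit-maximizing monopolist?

Profit = 110.25

Inverting demand: P = 260 − 4Q.
The monopolist equates marginal revenue to marginal cost: 260 − 8Q = 218, so Q = 5.25. From demand, P = 239.
Profit = (239 − 218)·5.25 = 110.25.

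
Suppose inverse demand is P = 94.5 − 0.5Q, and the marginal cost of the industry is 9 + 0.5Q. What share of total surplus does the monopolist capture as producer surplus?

PS/TS = 0.75

The monopolist equates marginal revenue to marginal cost: 94.5 − Q = 9 + 0.5Q, so Q = 57. From demand, P = 66.
CS = ½·(94.5 − 66)·57 = 812.25.
PS = P·Q − VC(Q) = 66·57 − (9·57 + ½·0.5·57²) = 2436.75.
Share captured = PS/TS = 2436.75/3249 = 0.75.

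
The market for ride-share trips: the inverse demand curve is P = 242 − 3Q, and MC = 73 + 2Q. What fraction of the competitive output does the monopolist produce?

A monopolist chooses Q where MR = MC. MR = 242 − 6Q; setting this equal to 73 + 2Q gives Q = 21.125 and P = 178.625.
Under competition P = MC: 242 − 3Q = 73 + 2Q ⇒ Q = 33.8, P = 140.6.
Ratio Q_m/Q_c = 21.125/33.8 = 0.625.

Q_m/Q_c = 0.625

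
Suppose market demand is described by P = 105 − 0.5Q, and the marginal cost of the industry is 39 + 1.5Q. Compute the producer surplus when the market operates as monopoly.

PS = 871.2

Monopoly sets MR = MC: 105 − Q = 39 + 1.5Q ⇒ Q = 26.4, P = 105 − 0.5·26.4 = 91.8.
PS = P·Q − VC(Q) = 91.8·26.4 − (39·26.4 + ½·1.5·26.4²) = 871.2.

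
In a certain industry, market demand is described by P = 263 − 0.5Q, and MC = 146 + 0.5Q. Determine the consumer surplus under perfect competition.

Competitive equilibrium sets price equal to marginal cost: 263 − 0.5Q = 146 + 0.5Q, so Q = 117 and P = 204.5.
CS = ½·(263 − 204.5)·117 = 3422.25.

CS = 3422.25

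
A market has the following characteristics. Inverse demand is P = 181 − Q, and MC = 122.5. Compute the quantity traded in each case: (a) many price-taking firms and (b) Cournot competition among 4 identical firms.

Perfect competition: P = MC = 122.5, so 181 − Q = 122.5 and Q = 58.5.
Cournot with 4 identical firms: the symmetric best-response condition is 181 − 5q = 122.5. Each firm produces q = 11.7, total output Q = 46.8, price P = 134.2.

Competition: Q = 58.5; Cournot: Q = 46.8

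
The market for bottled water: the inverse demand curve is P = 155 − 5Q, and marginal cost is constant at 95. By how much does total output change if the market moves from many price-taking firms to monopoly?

Under competition P = MC = 95, so Q = (155 − 95)/5 = 12.
A monopolist chooses Q where MR = MC. MR = 155 − 10Q; setting this equal to 95 gives Q = 6 and P = 125.
Change in total output: 6 − 12 = −6.

Total output falls by 6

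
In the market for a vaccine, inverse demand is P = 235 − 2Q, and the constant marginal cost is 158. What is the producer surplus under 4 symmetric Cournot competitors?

With 4 symmetric Cournot firms, each firm's FOC gives 235 − 10q = 158, so q = 7.7, Q = 4·7.7 = 30.8, and P = 173.4.
PS = (173.4 − 158)·30.8 = 474.32.

PS = 474.32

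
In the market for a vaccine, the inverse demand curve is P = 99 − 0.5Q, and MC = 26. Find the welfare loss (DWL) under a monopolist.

Under competition P = MC = 26, so Q = (99 − 26)/0.5 = 146.
Monopoly sets MR = MC: 99 − Q = 26 ⇒ Q = 73, P = 99 − 0.5·73 = 62.5.
DWL is the triangle between Q = 73 and Q = 146: ½·(146 − 73)·(62.5 − 26) = 1332.25.

DWL = 1332.25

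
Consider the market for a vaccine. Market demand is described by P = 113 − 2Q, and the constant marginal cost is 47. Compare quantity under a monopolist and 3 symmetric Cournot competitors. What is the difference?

Monopoly sets MR = MC: 113 − 4Q = 47 ⇒ Q = 16.5, P = 113 − 2·16.5 = 80.
In a 3-firm Cournot equilibrium, symmetry and the first-order condition give q = (113 − 47)/(8) = 8.25. So Q = 24.75 and P = 63.5.
Change in quantity: 24.75 − 16.5 = 8.25.

Quantity rises by 8.25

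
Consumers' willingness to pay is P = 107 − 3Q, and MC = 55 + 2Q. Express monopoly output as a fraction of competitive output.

Q_m/Q_c = 0.625

A monopolist chooses Q where MR = MC. MR = 107 − 6Q; setting this equal to 55 + 2Q gives Q = 6.5 and P = 87.5.
Under competition P = MC: 107 − 3Q = 55 + 2Q ⇒ Q = 10.4, P = 75.8.
Ratio Q_m/Q_c = 6.5/10.4 = 0.625.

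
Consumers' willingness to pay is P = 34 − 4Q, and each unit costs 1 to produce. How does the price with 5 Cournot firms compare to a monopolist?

Cournot: P = 6.5; Monopoly: P = 17.5

Cournot with 5 identical firms: the symmetric best-response condition is 34 − 24q = 1. Each firm produces q = 1.375, total output Q = 6.875, price P = 6.5.
Monopoly sets MR = MC: 34 − 8Q = 1 ⇒ Q = 4.125, P = 34 − 4·4.125 = 17.5.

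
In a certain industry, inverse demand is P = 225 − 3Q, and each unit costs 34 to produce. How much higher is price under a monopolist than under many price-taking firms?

Perfect competition: P = MC = 34, so 225 − 3Q = 34 and Q = 191/3.
Monopoly sets MR = MC: 225 − 6Q = 34 ⇒ Q = 191/6, P = 225 − 3·191/6 = 129.5.
Change in price: 129.5 − 34 = 95.5.

P rises by 95.5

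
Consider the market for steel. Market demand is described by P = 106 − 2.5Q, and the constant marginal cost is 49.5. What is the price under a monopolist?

Monopoly sets MR = MC: 106 − 5Q = 49.5 ⇒ Q = 11.3, P = 106 − 2.5·11.3 = 77.75.

P = 77.75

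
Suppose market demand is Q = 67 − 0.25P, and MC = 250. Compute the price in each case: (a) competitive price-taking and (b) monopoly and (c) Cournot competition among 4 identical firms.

Inverting demand: P = 268 − 4Q.
Perfect competition: P = MC = 250, so 268 − 4Q = 250 and Q = 4.5.
The monopolist equates marginal revenue to marginal cost: 268 − 8Q = 250, so Q = 2.25. From demand, P = 259.
Cournot with 4 identical firms: the symmetric best-response condition is 268 − 20q = 250. Each firm produces q = 0.9, total output Q = 3.6, price P = 253.6.

Competition: P = 250; Monopoly: P = 259; Cournot: P = 253.6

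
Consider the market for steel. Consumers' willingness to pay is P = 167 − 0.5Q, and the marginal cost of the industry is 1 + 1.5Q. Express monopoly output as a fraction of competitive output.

Q_m/Q_c = 0.8

Monopoly sets MR = MC: 167 − Q = 1 + 1.5Q ⇒ Q = 66.4, P = 167 − 0.5·66.4 = 133.8.
Competitive equilibrium sets price equal to marginal cost: 167 − 0.5Q = 1 + 1.5Q, so Q = 83 and P = 125.5.
Ratio Q_m/Q_c = 66.4/83 = 0.8.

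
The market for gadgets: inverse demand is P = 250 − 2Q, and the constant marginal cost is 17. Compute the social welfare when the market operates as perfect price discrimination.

TS = 13572.25

Under first-degree price discrimination the firm charges each unit its demand price and produces up to where P = MC, i.e. Q = 116.5. Consumer surplus is zero; producer surplus equals total surplus.
TS = 13572.25 (equal to competitive TS).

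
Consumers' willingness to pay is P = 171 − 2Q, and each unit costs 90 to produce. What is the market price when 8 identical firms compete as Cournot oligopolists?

P = 99

In a 8-firm Cournot equilibrium, symmetry and the first-order condition give q = (171 − 90)/(18) = 4.5. So Q = 36 and P = 99.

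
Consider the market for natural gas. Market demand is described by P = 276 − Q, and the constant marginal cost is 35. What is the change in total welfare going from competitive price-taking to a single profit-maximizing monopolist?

Total welfare falls by 7260.125

Competitive firms price at marginal cost: P = 35, giving Q = 241.
CS = ½·(276 − 35)·241 = 29040.5; PS = (35 − 35)·241 = 0; TS = 29040.5.
The monopolist equates marginal revenue to marginal cost: 276 − 2Q = 35, so Q = 120.5. From demand, P = 155.5.
CS = ½·(276 − 155.5)·120.5 = 7260.125; PS = (155.5 − 35)·120.5 = 14520.25; TS = 21780.375.
Change in total welfare: 21780.375 − 29040.5 = −7260.125.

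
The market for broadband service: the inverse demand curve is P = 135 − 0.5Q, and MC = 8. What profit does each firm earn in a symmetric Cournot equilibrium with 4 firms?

π_i = 1290.32

In a 4-firm Cournot equilibrium, symmetry and the first-order condition give q = (135 − 8)/(2.5) = 50.8. So Q = 203.2 and P = 33.4.
Each firm's profit = (33.4 − 8)·50.8 = 1290.32.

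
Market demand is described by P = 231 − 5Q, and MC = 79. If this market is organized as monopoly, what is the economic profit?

Profit = 1155.2

A monopolist chooses Q where MR = MC. MR = 231 − 10Q; setting this equal to 79 gives Q = 15.2 and P = 155.
Profit = (155 − 79)·15.2 = 1155.2.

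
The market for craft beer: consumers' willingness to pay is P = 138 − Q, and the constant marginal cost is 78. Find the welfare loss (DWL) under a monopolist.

Competitive firms price at marginal cost: P = 78, giving Q = 60.
The monopolist equates marginal revenue to marginal cost: 138 − 2Q = 78, so Q = 30. From demand, P = 108.
DWL is the triangle between Q = 30 and Q = 60: ½·(60 − 30)·(108 − 78) = 450.

DWL = 450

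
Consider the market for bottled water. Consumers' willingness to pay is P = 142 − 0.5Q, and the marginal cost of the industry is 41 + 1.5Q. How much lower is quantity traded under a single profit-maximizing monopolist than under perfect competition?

Quantity traded falls by 10.1

Competitive equilibrium sets price equal to marginal cost: 142 − 0.5Q = 41 + 1.5Q, so Q = 50.5 and P = 116.75.
Monopoly sets MR = MC: 142 − Q = 41 + 1.5Q ⇒ Q = 40.4, P = 142 − 0.5·40.4 = 121.8.
Change in quantity traded: 40.4 − 50.5 = −10.1.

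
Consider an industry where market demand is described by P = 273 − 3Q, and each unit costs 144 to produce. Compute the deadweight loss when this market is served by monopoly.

DWL = 693.375

Perfect competition: P = MC = 144, so 273 − 3Q = 144 and Q = 43.
Monopoly sets MR = MC: 273 − 6Q = 144 ⇒ Q = 21.5, P = 273 − 3·21.5 = 208.5.
DWL is the triangle between Q = 21.5 and Q = 43: ½·(43 − 21.5)·(208.5 − 144) = 693.375.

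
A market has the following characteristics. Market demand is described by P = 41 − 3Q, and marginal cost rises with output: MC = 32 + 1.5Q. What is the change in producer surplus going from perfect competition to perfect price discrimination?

Under competition P = MC: 41 − 3Q = 32 + 1.5Q ⇒ Q = 2, P = 35.
PS = P·Q − VC(Q) = 35·2 − (32·2 + ½·1.5·2²) = 3.
A perfectly discriminating monopolist sells every unit with P(Q) ≥ MC(Q), so output equals the competitive quantity Q = 2. Each buyer pays their reservation price, so CS = 0 and the firm captures all surplus.
PS = ½·(41 − 32)·2 = 9.
Change in producer surplus: 9 − 3 = 6.

PS rises by 6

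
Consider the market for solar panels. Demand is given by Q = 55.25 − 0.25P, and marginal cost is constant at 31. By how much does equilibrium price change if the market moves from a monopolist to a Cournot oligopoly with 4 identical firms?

Inverting demand: P = 221 − 4Q.
The monopolist equates marginal revenue to marginal cost: 221 − 8Q = 31, so Q = 23.75. From demand, P = 126.
With 4 symmetric Cournot firms, each firm's FOC gives 221 − 20q = 31, so q = 9.5, Q = 4·9.5 = 38, and P = 69.
Change in equilibrium price: 69 − 126 = −57.

P falls by 57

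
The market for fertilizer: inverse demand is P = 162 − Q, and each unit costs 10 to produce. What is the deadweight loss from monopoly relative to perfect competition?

Competitive firms price at marginal cost: P = 10, giving Q = 152.
Monopoly sets MR = MC: 162 − 2Q = 10 ⇒ Q = 76, P = 162 − 76 = 86.
DWL is the triangle between Q = 76 and Q = 152: ½·(152 − 76)·(86 − 10) = 2888.

DWL = 2888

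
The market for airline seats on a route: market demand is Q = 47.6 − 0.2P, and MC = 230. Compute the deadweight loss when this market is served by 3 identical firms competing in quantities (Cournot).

DWL = 0.4

Inverting demand: P = 238 − 5Q.
Competitive firms price at marginal cost: P = 230, giving Q = 1.6.
In a 3-firm Cournot equilibrium, symmetry and the first-order condition give q = (238 − 230)/(20) = 0.4. So Q = 1.2 and P = 232.
DWL is the triangle between Q = 1.2 and Q = 1.6: ½·(1.6 − 1.2)·(232 − 230) = 0.4.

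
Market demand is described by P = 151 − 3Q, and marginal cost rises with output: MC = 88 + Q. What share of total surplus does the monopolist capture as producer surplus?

PS/TS = 0.7

The monopolist equates marginal revenue to marginal cost: 151 − 6Q = 88 + Q, so Q = 9. From demand, P = 124.
CS = ½·(151 − 124)·9 = 121.5.
PS = P·Q − VC(Q) = 124·9 − (88·9 + ½·1·9²) = 283.5.
Share captured = PS/TS = 283.5/405 = 0.7.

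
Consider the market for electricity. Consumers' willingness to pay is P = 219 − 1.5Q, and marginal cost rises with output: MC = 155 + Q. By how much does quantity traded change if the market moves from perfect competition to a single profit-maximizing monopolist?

Q falls by 9.6

Competitive equilibrium sets price equal to marginal cost: 219 − 1.5Q = 155 + Q, so Q = 25.6 and P = 180.6.
A monopolist chooses Q where MR = MC. MR = 219 − 3Q; setting this equal to 155 + Q gives Q = 16 and P = 195.
Change in quantity traded: 16 − 25.6 = −9.6.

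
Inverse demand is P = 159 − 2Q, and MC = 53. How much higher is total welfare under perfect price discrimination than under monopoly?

Total welfare rises by 702.25

The monopolist equates marginal revenue to marginal cost: 159 − 4Q = 53, so Q = 26.5. From demand, P = 106.
CS = ½·(159 − 106)·26.5 = 702.25; PS = (106 − 53)·26.5 = 1404.5; TS = 2106.75.
A perfectly discriminating monopolist sells every unit with P(Q) ≥ MC(Q), so output equals the competitive quantity Q = 53. Each buyer pays their reservation price, so CS = 0 and the firm captures all surplus.
TS = 2809 (equal to competitive TS).
Change in total welfare: 2809 − 2106.75 = 702.25.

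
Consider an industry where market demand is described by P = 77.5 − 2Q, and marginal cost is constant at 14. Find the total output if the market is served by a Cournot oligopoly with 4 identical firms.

Cournot with 4 identical firms: the symmetric best-response condition is 77.5 − 10q = 14. Each firm produces q = 6.35, total output Q = 25.4, price P = 26.7.

Q = 25.4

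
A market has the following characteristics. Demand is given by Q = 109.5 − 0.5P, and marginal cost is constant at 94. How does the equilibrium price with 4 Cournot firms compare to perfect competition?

Inverting demand: P = 219 − 2Q.
Cournot with 4 identical firms: the symmetric best-response condition is 219 − 10q = 94. Each firm produces q = 12.5, total output Q = 50, price P = 119.
Competitive firms price at marginal cost: P = 94, giving Q = 62.5.

Cournot: P = 119; Competition: P = 94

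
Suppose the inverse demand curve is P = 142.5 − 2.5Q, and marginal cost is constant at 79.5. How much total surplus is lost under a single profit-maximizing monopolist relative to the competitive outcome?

Perfect competition: P = MC = 79.5, so 142.5 − 2.5Q = 79.5 and Q = 25.2.
A monopolist chooses Q where MR = MC. MR = 142.5 − 5Q; setting this equal to 79.5 gives Q = 12.6 and P = 111.
DWL is the triangle between Q = 12.6 and Q = 25.2: ½·(25.2 − 12.6)·(111 − 79.5) = 198.45.

DWL = 198.45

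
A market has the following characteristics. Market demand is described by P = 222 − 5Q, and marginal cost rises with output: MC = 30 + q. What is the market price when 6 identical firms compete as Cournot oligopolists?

P = 62

Cournot with 6 identical firms: the symmetric best-response condition is 222 − 35q = 30 + q. Each firm produces q = 16/3, total output Q = 32, price P = 62.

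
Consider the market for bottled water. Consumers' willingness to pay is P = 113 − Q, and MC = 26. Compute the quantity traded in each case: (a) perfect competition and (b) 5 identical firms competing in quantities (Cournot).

Under competition P = MC = 26, so Q = (113 − 26)/1 = 87.
Cournot with 5 identical firms: the symmetric best-response condition is 113 − 6q = 26. Each firm produces q = 14.5, total output Q = 72.5, price P = 40.5.

Competition: Q = 87; Cournot: Q = 72.5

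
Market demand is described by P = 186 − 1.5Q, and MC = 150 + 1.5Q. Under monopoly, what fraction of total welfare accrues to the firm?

PS/TS = 0.75

Monopoly sets MR = MC: 186 − 3Q = 150 + 1.5Q ⇒ Q = 8, P = 186 − 1.5·8 = 174.
CS = ½·(186 − 174)·8 = 48.
PS = P·Q − VC(Q) = 174·8 − (150·8 + ½·1.5·8²) = 144.
Share captured = PS/TS = 144/192 = 0.75.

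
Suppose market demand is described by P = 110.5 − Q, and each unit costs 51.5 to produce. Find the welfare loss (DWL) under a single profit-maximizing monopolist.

DWL = 435.125

Perfect competition: P = MC = 51.5, so 110.5 − Q = 51.5 and Q = 59.
A monopolist chooses Q where MR = MC. MR = 110.5 − 2Q; setting this equal to 51.5 gives Q = 29.5 and P = 81.
DWL is the triangle between Q = 29.5 and Q = 59: ½·(59 − 29.5)·(81 − 51.5) = 435.125.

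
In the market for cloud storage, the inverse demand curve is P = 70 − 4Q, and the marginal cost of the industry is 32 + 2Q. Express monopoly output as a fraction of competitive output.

Q_m/Q_c = 0.6

The monopolist equates marginal revenue to marginal cost: 70 − 8Q = 32 + 2Q, so Q = 3.8. From demand, P = 54.8.
Competitive equilibrium sets price equal to marginal cost: 70 − 4Q = 32 + 2Q, so Q = 19/3 and P = 134/3.
Ratio Q_m/Q_c = 3.8/(19/3) = 0.6.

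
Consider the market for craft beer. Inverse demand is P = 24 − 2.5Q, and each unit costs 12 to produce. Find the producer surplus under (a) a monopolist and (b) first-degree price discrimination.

A monopolist chooses Q where MR = MC. MR = 24 − 5Q; setting this equal to 12 gives Q = 2.4 and P = 18.
PS = (18 − 12)·2.4 = 14.4.
With perfect price discrimination, output is the efficient level Q = 4.8 (where demand meets MC), but every buyer pays their willingness to pay: CS = 0 and PS = total surplus.
PS = ½·(24 − 12)·4.8 = 28.8.

Monopoly: PS = 14.4; Perfect PD: PS = 28.8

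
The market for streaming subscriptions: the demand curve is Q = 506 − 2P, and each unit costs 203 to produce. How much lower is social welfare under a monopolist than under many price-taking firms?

Social welfare falls by 625

Inverting demand: P = 253 − 0.5Q.
Competitive firms price at marginal cost: P = 203, giving Q = 100.
CS = ½·(253 − 203)·100 = 2500; PS = (203 − 203)·100 = 0; TS = 2500.
A monopolist chooses Q where MR = MC. MR = 253 − Q; setting this equal to 203 gives Q = 50 and P = 228.
CS = ½·(253 − 228)·50 = 625; PS = (228 − 203)·50 = 1250; TS = 1875.
Change in social welfare: 1875 − 2500 = −625.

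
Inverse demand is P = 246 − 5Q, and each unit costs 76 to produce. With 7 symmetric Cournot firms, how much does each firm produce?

q_i = 4.25

In a 7-firm Cournot equilibrium, symmetry and the first-order condition give q = (246 − 76)/(40) = 4.25. So Q = 29.75 and P = 97.25.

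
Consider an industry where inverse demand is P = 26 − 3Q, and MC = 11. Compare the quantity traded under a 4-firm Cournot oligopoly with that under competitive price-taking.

Cournot: Q = 4; Competition: Q = 5

With 4 symmetric Cournot firms, each firm's FOC gives 26 − 15q = 11, so q = 1, Q = 4·1 = 4, and P = 14.
Perfect competition: P = MC = 11, so 26 − 3Q = 11 and Q = 5.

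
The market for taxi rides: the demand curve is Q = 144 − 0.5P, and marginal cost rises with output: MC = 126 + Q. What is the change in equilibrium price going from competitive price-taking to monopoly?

Inverting demand: P = 288 − 2Q.
Competitive equilibrium sets price equal to marginal cost: 288 − 2Q = 126 + Q, so Q = 54 and P = 180.
Monopoly sets MR = MC: 288 − 4Q = 126 + Q ⇒ Q = 32.4, P = 288 − 2·32.4 = 223.2.
Change in equilibrium price: 223.2 − 180 = 43.2.

Equilibrium price rises by 43.2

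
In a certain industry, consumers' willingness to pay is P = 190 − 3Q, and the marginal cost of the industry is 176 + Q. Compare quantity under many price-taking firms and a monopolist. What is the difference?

Under competition P = MC: 190 − 3Q = 176 + Q ⇒ Q = 3.5, P = 179.5.
Monopoly sets MR = MC: 190 − 6Q = 176 + Q ⇒ Q = 2, P = 190 − 3·2 = 184.
Change in quantity: 2 − 3.5 = −1.5.

Quantity falls by 1.5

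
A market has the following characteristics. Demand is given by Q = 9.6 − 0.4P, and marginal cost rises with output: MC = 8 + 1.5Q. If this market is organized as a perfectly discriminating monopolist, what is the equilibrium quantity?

Q = 4

Inverting demand: P = 24 − 2.5Q.
A perfectly discriminating monopolist sells every unit with P(Q) ≥ MC(Q), so output equals the competitive quantity Q = 4. Each buyer pays their reservation price, so CS = 0 and the firm captures all surplus.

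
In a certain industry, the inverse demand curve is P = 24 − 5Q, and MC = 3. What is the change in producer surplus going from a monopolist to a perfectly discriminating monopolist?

Monopoly sets MR = MC: 24 − 10Q = 3 ⇒ Q = 2.1, P = 24 − 5·2.1 = 13.5.
PS = (13.5 − 3)·2.1 = 22.05.
Under first-degree price discrimination the firm charges each unit its demand price and produces up to where P = MC, i.e. Q = 4.2. Consumer surplus is zero; producer surplus equals total surplus.
PS = ½·(24 − 3)·4.2 = 44.1.
Change in producer surplus: 44.1 − 22.05 = 22.05.

PS rises by 22.05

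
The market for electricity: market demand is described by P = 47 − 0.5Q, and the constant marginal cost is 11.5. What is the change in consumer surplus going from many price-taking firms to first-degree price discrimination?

Consumer surplus falls by 1260.25

Under competition P = MC = 11.5, so Q = (47 − 11.5)/0.5 = 71.
CS = ½·(47 − 11.5)·71 = 1260.25.
Under first-degree price discrimination the firm charges each unit its demand price and produces up to where P = MC, i.e. Q = 71. Consumer surplus is zero; producer surplus equals total surplus.
CS = 0.
Change in consumer surplus: 0 − 1260.25 = −1260.25.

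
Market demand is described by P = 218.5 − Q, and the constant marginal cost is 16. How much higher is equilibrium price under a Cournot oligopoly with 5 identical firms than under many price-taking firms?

Equilibrium price rises by 33.75

Under competition P = MC = 16, so Q = (218.5 − 16)/1 = 202.5.
Cournot with 5 identical firms: the symmetric best-response condition is 218.5 − 6q = 16. Each firm produces q = 33.75, total output Q = 168.75, price P = 49.75.
Change in equilibrium price: 49.75 − 16 = 33.75.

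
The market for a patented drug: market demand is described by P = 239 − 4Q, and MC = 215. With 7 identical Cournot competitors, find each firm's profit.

π_i = 2.25

With 7 symmetric Cournot firms, each firm's FOC gives 239 − 32q = 215, so q = 0.75, Q = 7·0.75 = 5.25, and P = 218.
Each firm's profit = (218 − 215)·0.75 = 2.25.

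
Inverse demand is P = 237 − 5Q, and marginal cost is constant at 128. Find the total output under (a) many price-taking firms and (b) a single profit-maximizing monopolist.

Perfect competition: P = MC = 128, so 237 − 5Q = 128 and Q = 21.8.
The monopolist equates marginal revenue to marginal cost: 237 − 10Q = 128, so Q = 10.9. From demand, P = 182.5.

Competition: Q = 21.8; Monopoly: Q = 10.9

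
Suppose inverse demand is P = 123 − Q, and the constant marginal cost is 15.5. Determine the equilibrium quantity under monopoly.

A monopolist chooses Q where MR = MC. MR = 123 − 2Q; setting this equal to 15.5 gives Q = 53.75 and P = 69.25.

Q = 53.75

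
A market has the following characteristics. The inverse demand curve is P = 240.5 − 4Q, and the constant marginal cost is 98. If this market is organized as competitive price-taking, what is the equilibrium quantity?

Q = 35.625

Perfect competition: P = MC = 98, so 240.5 − 4Q = 98 and Q = 35.625.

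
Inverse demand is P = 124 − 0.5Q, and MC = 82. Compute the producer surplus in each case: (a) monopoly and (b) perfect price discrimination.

A monopolist chooses Q where MR = MC. MR = 124 − Q; setting this equal to 82 gives Q = 42 and P = 103.
PS = (103 − 82)·42 = 882.
With perfect price discrimination, output is the efficient level Q = 84 (where demand meets MC), but every buyer pays their willingness to pay: CS = 0 and PS = total surplus.
PS = ½·(124 − 82)·84 = 1764.

Monopoly: PS = 882; Perfect PD: PS = 1764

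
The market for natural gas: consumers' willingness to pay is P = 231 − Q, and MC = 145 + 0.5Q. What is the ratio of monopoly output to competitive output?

Monopoly sets MR = MC: 231 − 2Q = 145 + 0.5Q ⇒ Q = 34.4, P = 231 − 34.4 = 196.6.
Under competition P = MC: 231 − Q = 145 + 0.5Q ⇒ Q = 172/3, P = 521/3.
Ratio Q_m/Q_c = 34.4/(172/3) = 0.6.

Q_m/Q_c = 0.6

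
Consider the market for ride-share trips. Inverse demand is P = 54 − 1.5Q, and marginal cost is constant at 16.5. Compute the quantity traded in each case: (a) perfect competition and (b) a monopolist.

Competition: Q = 25; Monopoly: Q = 12.5

Perfect competition: P = MC = 16.5, so 54 − 1.5Q = 16.5 and Q = 25.
A monopolist chooses Q where MR = MC. MR = 54 − 3Q; setting this equal to 16.5 gives Q = 12.5 and P = 35.25.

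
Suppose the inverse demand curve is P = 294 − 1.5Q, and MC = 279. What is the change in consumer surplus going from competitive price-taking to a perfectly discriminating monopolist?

Consumer surplus falls by 75

Competitive firms price at marginal cost: P = 279, giving Q = 10.
CS = ½·(294 − 279)·10 = 75.
With perfect price discrimination, output is the efficient level Q = 10 (where demand meets MC), but every buyer pays their willingness to pay: CS = 0 and PS = total surplus.
CS = 0.
Change in consumer surplus: 0 − 75 = −75.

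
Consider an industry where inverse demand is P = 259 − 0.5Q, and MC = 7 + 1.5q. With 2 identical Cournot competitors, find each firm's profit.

π_i = 8820

In a 2-firm Cournot equilibrium, symmetry and the first-order condition give q = (259 − 7)/(3) = 84. So Q = 168 and P = 175.
Each firm's profit = 175·84 − (7·84 + ½·1.5·84²) = 8820.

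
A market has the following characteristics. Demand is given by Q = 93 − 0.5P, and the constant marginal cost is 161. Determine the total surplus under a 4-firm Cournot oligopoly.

TS = 150

Inverting demand: P = 186 − 2Q.
With 4 symmetric Cournot firms, each firm's FOC gives 186 − 10q = 161, so q = 2.5, Q = 4·2.5 = 10, and P = 166.
CS = ½·(186 − 166)·10 = 100; PS = (166 − 161)·10 = 50; TS = 150.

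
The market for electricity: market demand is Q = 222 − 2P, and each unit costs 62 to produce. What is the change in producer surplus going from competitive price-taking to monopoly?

PS rises by 1200.5

Inverting demand: P = 111 − 0.5Q.
Perfect competition: P = MC = 62, so 111 − 0.5Q = 62 and Q = 98.
PS = (62 − 62)·98 = 0.
The monopolist equates marginal revenue to marginal cost: 111 − Q = 62, so Q = 49. From demand, P = 86.5.
PS = (86.5 − 62)·49 = 1200.5.
Change in producer surplus: 1200.5 − 0 = 1200.5.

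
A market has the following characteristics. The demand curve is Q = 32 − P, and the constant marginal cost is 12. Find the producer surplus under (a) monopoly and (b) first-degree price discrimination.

Monopoly: PS = 100; Perfect PD: PS = 200

Inverting demand: P = 32 − Q.
The monopolist equates marginal revenue to marginal cost: 32 − 2Q = 12, so Q = 10. From demand, P = 22.
PS = (22 − 12)·10 = 100.
A perfectly discriminating monopolist sells every unit with P(Q) ≥ MC(Q), so output equals the competitive quantity Q = 20. Each buyer pays their reservation price, so CS = 0 and the firm captures all surplus.
PS = ½·(32 − 12)·20 = 200.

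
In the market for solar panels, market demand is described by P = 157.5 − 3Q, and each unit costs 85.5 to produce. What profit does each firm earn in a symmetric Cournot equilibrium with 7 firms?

π_i = 27

With 7 symmetric Cournot firms, each firm's FOC gives 157.5 − 24q = 85.5, so q = 3, Q = 7·3 = 21, and P = 94.5.
Each firm's profit = (94.5 − 85.5)·3 = 27.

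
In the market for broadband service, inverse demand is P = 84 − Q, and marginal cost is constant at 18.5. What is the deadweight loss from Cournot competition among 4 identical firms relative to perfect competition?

DWL = 85.805

Under competition P = MC = 18.5, so Q = (84 − 18.5)/1 = 65.5.
In a 4-firm Cournot equilibrium, symmetry and the first-order condition give q = (84 − 18.5)/(5) = 13.1. So Q = 52.4 and P = 31.6.
DWL is the triangle between Q = 52.4 and Q = 65.5: ½·(65.5 − 52.4)·(31.6 − 18.5) = 85.805.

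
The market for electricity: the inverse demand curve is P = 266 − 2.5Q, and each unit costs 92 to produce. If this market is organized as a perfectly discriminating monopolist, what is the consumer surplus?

CS = 0

With perfect price discrimination, output is the efficient level Q = 69.6 (where demand meets MC), but every buyer pays their willingness to pay: CS = 0 and PS = total surplus.
CS = 0.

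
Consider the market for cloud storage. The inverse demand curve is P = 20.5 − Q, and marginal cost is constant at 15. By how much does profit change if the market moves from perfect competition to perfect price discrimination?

Profit rises by 15.125

Perfect competition: P = MC = 15, so 20.5 − Q = 15 and Q = 5.5.
Profit = (15 − 15)·5.5 = 0.
Under first-degree price discrimination the firm charges each unit its demand price and produces up to where P = MC, i.e. Q = 5.5. Consumer surplus is zero; producer surplus equals total surplus.
PS equals the full surplus area, 15.125. Profit = 15.125 = 15.125.
Change in profit: 15.125 − 0 = 15.125.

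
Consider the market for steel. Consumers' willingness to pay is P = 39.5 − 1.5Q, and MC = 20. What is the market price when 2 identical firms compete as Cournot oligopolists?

P = 26.5

With 2 symmetric Cournot firms, each firm's FOC gives 39.5 − 4.5q = 20, so q = 13/3, Q = 2·13/3 = 26/3, and P = 26.5.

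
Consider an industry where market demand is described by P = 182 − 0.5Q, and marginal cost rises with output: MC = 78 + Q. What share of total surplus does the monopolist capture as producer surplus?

Monopoly sets MR = MC: 182 − Q = 78 + Q ⇒ Q = 52, P = 182 − 0.5·52 = 156.
CS = ½·(182 − 156)·52 = 676.
PS = P·Q − VC(Q) = 156·52 − (78·52 + ½·1·52²) = 2704.
Share captured = PS/TS = 2704/3380 = 0.8.

PS/TS = 0.8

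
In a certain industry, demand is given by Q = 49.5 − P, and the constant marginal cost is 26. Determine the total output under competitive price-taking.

Inverting demand: P = 49.5 − Q.
Competitive firms price at marginal cost: P = 26, giving Q = 23.5.

Q = 23.5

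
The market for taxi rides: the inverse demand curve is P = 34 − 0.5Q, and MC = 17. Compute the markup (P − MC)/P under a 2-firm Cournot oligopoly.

Cournot with 2 identical firms: the symmetric best-response condition is 34 − 1.5q = 17. Each firm produces q = 34/3, total output Q = 68/3, price P = 68/3.
Lerner index = (P − MC)/P = (68/3 − 17)/(68/3) = 0.25.

Lerner index = 0.25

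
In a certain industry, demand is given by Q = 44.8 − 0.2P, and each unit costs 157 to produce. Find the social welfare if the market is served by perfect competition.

TS = 448.9

Inverting demand: P = 224 − 5Q.
Competitive firms price at marginal cost: P = 157, giving Q = 13.4.
CS = ½·(224 − 157)·13.4 = 448.9; PS = (157 − 157)·13.4 = 0; TS = 448.9.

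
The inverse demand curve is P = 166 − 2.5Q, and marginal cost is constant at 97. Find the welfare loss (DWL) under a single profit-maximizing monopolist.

DWL = 238.05

Competitive firms price at marginal cost: P = 97, giving Q = 27.6.
A monopolist chooses Q where MR = MC. MR = 166 − 5Q; setting this equal to 97 gives Q = 13.8 and P = 131.5.
DWL is the triangle between Q = 13.8 and Q = 27.6: ½·(27.6 − 13.8)·(131.5 − 97) = 238.05.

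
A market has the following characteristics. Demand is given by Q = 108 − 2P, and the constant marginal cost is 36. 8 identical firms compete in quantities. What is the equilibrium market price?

Inverting demand: P = 54 − 0.5Q.
In a 8-firm Cournot equilibrium, symmetry and the first-order condition give q = (54 − 36)/(4.5) = 4. So Q = 32 and P = 38.

P = 38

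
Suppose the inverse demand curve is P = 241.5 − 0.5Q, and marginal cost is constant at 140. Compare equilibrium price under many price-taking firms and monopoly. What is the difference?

Perfect competition: P = MC = 140, so 241.5 − 0.5Q = 140 and Q = 203.
The monopolist equates marginal revenue to marginal cost: 241.5 − Q = 140, so Q = 101.5. From demand, P = 190.75.
Change in equilibrium price: 190.75 − 140 = 50.75.

P rises by 50.75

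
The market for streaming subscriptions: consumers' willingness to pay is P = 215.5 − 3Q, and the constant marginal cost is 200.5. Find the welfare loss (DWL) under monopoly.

DWL = 9.375

Competitive firms price at marginal cost: P = 200.5, giving Q = 5.
A monopolist chooses Q where MR = MC. MR = 215.5 − 6Q; setting this equal to 200.5 gives Q = 2.5 and P = 208.
DWL is the triangle between Q = 2.5 and Q = 5: ½·(5 − 2.5)·(208 − 200.5) = 9.375.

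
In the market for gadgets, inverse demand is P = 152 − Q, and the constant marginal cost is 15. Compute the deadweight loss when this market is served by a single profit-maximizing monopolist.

Under competition P = MC = 15, so Q = (152 − 15)/1 = 137.
Monopoly sets MR = MC: 152 − 2Q = 15 ⇒ Q = 68.5, P = 152 − 68.5 = 83.5.
DWL is the triangle between Q = 68.5 and Q = 137: ½·(137 − 68.5)·(83.5 − 15) = 2346.125.

DWL = 2346.125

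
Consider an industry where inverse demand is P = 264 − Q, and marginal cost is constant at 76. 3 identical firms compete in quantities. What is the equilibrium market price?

P = 123

Cournot with 3 identical firms: the symmetric best-response condition is 264 − 4q = 76. Each firm produces q = 47, total output Q = 141, price P = 123.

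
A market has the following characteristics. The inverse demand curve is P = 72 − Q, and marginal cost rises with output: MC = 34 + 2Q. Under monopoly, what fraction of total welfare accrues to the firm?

Monopoly sets MR = MC: 72 − 2Q = 34 + 2Q ⇒ Q = 9.5, P = 72 − 9.5 = 62.5.
CS = ½·(72 − 62.5)·9.5 = 45.125.
PS = P·Q − VC(Q) = 62.5·9.5 − (34·9.5 + ½·2·9.5²) = 180.5.
Share captured = PS/TS = 180.5/225.625 = 0.8.

PS/TS = 0.8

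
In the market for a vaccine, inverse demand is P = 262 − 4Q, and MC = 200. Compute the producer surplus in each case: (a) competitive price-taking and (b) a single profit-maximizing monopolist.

Competitive firms price at marginal cost: P = 200, giving Q = 15.5.
PS = (200 − 200)·15.5 = 0.
Monopoly sets MR = MC: 262 − 8Q = 200 ⇒ Q = 7.75, P = 262 − 4·7.75 = 231.
PS = (231 − 200)·7.75 = 240.25.

Competition: PS = 0; Monopoly: PS = 240.25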